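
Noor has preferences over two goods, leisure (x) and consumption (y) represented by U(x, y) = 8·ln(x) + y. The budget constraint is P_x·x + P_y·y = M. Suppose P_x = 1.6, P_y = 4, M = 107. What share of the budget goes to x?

share on x = 0.2991

MU_x = 8/x, MU_y = 1. Tangency: 8/x = P_x/P_y.
So x*(P_x,P_y) = 8·P_y/P_x, independent of income; and y* = (M − 8·P_y)/P_y.
At the given prices: x* = 8·4/1.6 = 20, and y* = 18.75.
Expenditure on x: 1.6·20 = 32; share = 0.2991.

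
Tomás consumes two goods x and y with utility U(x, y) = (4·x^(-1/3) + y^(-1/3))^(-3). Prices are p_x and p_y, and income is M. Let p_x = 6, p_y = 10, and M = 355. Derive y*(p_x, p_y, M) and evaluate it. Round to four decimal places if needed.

y* = 10.1739

From the CES first-order condition, 4·(y/x)^(4/3) = p_x/p_y.
Hence y/x = ((1/4)·p_x/p_y)^(1/(4/3)), i.e. raised to the 0.75 power.
With the ratio pinned down, the budget gives x* = M/(p_x + p_y·(y/x)) and y* = (y/x)·x*.
Numerically y/x = 0.241029, so x* = 355/(6 + 10·0.241029) = 42.2102 and y* = 0.241029·42.2102 = 10.1739.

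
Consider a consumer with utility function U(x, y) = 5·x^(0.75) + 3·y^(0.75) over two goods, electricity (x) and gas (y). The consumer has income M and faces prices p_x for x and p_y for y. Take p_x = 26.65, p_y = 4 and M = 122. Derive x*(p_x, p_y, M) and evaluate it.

x* = 0.1164

MRS = MU_x/MU_y = (5/3)·(y/x)^(0.25). Set equal to p_x/p_y.
Hence y/x = ((3/5)·p_x/p_y)^(1/(0.25)), i.e. raised to the 4 power.
With the ratio pinned down, the budget gives x* = M/(p_x + p_y·(y/x)) and y* = (y/x)·x*.
Numerically y/x = 255.3606, so x* = 122/(26.65 + 4·255.3606) = 0.1164.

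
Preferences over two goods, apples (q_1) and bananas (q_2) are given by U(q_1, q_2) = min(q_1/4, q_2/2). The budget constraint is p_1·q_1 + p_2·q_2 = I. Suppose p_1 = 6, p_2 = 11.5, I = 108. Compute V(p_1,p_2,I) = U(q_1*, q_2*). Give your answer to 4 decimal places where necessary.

With perfect complements, no substitution: consume in ratio q_1:q_2 = 4:2.
Budget: p_1·q_1 + p_2·(1/2)·q_1 = I, so (4·p_1 + 2·p_2)·q_1 = 4·I.
Demand: q_1*(p_1,p_2,I) = 4·I/(4·p_1 + 2·p_2), q_2* = 2·I/(4·p_1 + 2·p_2).
Here 4·6 + 2·11.5 = 47, giving q_1* = 9.1915 and q_2* = 4.5957.
Utility at the optimum: U(9.1915, 4.5957) = 2.2979.

V = 2.2979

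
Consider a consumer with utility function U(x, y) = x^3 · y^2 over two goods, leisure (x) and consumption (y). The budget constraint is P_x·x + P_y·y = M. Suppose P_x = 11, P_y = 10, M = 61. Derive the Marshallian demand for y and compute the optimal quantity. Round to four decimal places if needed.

y* = 2.44

MU_x/MU_y = (3·y)/(2·x); tangency sets this equal to P_x/P_y.
So 3·P_y·y = 2·P_x·x; combined with the budget, a share 0.6 of income goes to x.
Demand: x*(P_x,P_y,M) = 0.6·M/P_x and y* = 0.4·M/P_y.
At P_x=11, P_y=10, M=61: y* = 0.4·61/10 = 2.44.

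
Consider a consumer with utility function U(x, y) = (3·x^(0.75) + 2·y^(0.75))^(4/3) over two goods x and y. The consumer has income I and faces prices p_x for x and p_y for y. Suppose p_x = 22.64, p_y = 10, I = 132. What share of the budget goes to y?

share on y = 0.6963

From the CES first-order condition, (3/2)·(y/x)^(0.25) = p_x/p_y.
Solve for the ratio: y/x = [(2/3)·p_x/p_y]^(4).
Substitute y = (y/x)·x into the budget: x* = I/(p_x + p_y·(y/x)).
Numerically y/x = 5.189681, so x* = 132/(22.64 + 10·5.189681) = 1.7709 and y* = 5.189681·1.7709 = 9.1906.
Expenditure on y: 10·9.1906 = 91.906; share = 0.6963.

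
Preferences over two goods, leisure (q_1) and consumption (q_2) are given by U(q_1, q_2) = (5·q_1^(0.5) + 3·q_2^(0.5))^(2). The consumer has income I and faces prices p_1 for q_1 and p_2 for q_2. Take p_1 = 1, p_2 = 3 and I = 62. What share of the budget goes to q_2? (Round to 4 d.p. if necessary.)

share on q_2 = 0.1071

MRS = MU_q_1/MU_q_2 = (5/3)·(q_2/q_1)^(0.5). Set equal to p_1/p_2.
Solve for the ratio: q_2/q_1 = [(3/5)·p_1/p_2]^(2).
With the ratio pinned down, the budget gives q_1* = I/(p_1 + p_2·(q_2/q_1)) and q_2* = (q_2/q_1)·q_1*.
Numerically q_2/q_1 = 0.04, so q_1* = 62/(1 + 3·0.04) = 55.3571 and q_2* = 0.04·55.3571 = 2.2143.
Expenditure on q_2: 3·2.2143 = 6.6429; share = 0.1071.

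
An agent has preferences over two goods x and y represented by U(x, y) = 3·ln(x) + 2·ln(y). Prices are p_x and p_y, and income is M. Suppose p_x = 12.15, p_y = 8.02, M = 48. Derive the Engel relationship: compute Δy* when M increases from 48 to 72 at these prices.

Δy* = 1.197

The MRS is (3/2)·y/x. Set MRS = p_x/p_y.
So 3·p_y·y = 2·p_x·x; combined with the budget, a share 0.6 of income goes to x.
Demand: x*(p_x,p_y,M) = 0.6·M/p_x and y* = 0.4·M/p_y.
At p_x=12.15, p_y=8.02, M=48: y* = 0.4·48/8.02 = 2.394.
At M' = 72: y* = 3.591. Change: 3.591 − 2.394 = 1.197.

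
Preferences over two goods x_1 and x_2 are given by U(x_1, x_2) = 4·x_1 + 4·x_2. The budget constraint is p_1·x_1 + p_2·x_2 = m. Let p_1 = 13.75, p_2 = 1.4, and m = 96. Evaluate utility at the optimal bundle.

Perfect substitutes: compare marginal utility per dollar. 4/p_1 vs 4/p_2 → 0.2909 vs 2.8571.
x_2 gives more utility per dollar, so spend all income on x_2: x_2* = m/p_2, x_1* = 0.
Numerically: x_1* = 0, x_2* = 68.5714.
Utility at the optimum: U(0, 68.5714) = 274.2857.

V = 274.2857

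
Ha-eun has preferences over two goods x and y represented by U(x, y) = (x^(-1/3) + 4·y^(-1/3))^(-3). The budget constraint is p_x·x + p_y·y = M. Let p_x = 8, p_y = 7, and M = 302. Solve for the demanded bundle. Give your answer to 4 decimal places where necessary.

x* = 10.1056, y* = 31.5936

MU_x ∝ x^(-4/3), MU_y ∝ 4·y^(-4/3), so MRS = (1/4)·(y/x)^(4/3) = p_x/p_y.
Hence y/x = (4·p_x/p_y)^(1/(4/3)), i.e. raised to the 0.75 power.
With the ratio pinned down, the budget gives x* = M/(p_x + p_y·(y/x)) and y* = (y/x)·x*.
Numerically y/x = 3.12636, so x* = 302/(8 + 7·3.12636) = 10.1056 and y* = 3.12636·10.1056 = 31.5936.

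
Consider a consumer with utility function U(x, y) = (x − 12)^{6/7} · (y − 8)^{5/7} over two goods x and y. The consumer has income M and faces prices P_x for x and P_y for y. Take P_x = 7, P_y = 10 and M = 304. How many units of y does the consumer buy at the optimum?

Let x' = x−12, y' = y−8. MRS = (6/5)·y'/x' = P_x/P_y.
After buying the subsistence bundle (12, 8), a share 6/11 of the remaining income goes to x: x* = 12 + 6/11·(M − 12P_x − 8P_y)/P_x.
Discretionary income = 304 − 12·7 − 8·10 = 140; y* = 8 + 5/11·140/10 = 14.3636.

y* = 14.3636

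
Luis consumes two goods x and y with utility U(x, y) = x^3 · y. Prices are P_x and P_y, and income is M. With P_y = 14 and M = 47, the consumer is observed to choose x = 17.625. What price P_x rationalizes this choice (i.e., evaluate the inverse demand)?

MU_x/MU_y = (3·y)/(x); tangency sets this equal to P_x/P_y.
Rearranging, P_y·y = (1/3)·P_x·x. Substituting into the budget gives P_x·x·(1 + (1/3)) = M.
Demand: x*(P_x,P_y,M) = 0.75·M/P_x and y* = 0.25·M/P_y.
Set x* = 17.625 in the demand function and solve for P_x: P_x = 2.

P_x = 2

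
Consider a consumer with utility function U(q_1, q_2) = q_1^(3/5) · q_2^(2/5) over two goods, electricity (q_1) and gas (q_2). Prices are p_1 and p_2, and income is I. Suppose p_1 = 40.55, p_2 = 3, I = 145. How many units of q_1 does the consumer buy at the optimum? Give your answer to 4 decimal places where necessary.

q_1* = 2.1455

MU_q_1/MU_q_2 = (0.6·q_2)/(0.4·q_1); tangency sets this equal to p_1/p_2.
So 0.6·p_2·q_2 = 0.4·p_1·q_1; combined with the budget, a share 0.6 of income goes to q_1.
Demand: q_1*(p_1,p_2,I) = 0.6·I/p_1 and q_2* = 0.4·I/p_2.
At p_1=40.55, p_2=3, I=145: q_1* = 0.6·145/40.55 = 2.1455.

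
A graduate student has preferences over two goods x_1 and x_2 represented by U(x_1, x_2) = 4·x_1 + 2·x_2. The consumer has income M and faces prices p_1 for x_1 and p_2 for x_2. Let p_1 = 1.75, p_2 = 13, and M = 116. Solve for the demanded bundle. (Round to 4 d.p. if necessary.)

Linear utility — the consumer picks whichever good has higher MU/price: 4/1.75 = 2.2857 vs 2/13 = 0.1538.
x_1 gives more utility per dollar, so spend all income on x_1: x_1* = M/p_1, x_2* = 0.
Numerically: x_1* = 66.2857, x_2* = 0.

x_1* = 66.2857, x_2* = 0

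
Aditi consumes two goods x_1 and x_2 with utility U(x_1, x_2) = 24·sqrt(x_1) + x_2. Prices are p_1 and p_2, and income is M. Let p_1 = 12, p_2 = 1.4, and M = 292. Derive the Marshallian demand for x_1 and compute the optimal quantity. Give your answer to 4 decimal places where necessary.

MU_x_1 = 12/√x_1, MU_x_2 = 1. Tangency: 12/√x_1 = p_1/p_2.
Thus x_1* = (12·p_2/p_1)² — independent of M — with the rest of income spent on x_2.
Plugging in: x_1* = (12·1.4/12)² = 1.96.

x_1* = 1.96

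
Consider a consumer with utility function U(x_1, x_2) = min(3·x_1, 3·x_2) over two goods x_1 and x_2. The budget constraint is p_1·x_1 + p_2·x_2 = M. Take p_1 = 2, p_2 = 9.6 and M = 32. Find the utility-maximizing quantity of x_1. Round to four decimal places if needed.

With perfect complements, no substitution: consume in ratio x_1:x_2 = 3:3.
Budget: p_1·x_1 + p_2·x_1 = M, so (3·p_1 + 3·p_2)·x_1 = 3·M.
Demand: x_1*(p_1,p_2,M) = 3·M/(3·p_1 + 3·p_2), x_2* = 3·M/(3·p_1 + 3·p_2).
Here 3·2 + 3·9.6 = 34.8, giving x_1* = 2.7586.

x_1* = 2.7586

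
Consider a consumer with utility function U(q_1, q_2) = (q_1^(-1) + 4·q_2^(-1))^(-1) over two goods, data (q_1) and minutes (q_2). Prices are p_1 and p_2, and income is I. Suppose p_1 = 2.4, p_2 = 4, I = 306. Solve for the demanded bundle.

q_1* = 35.5948, q_2* = 55.1431

MRS = MU_q_1/MU_q_2 = (1/4)·(q_2/q_1)^(2). Set equal to p_1/p_2.
Solve for the ratio: q_2/q_1 = [4·p_1/p_2]^(0.5).
With the ratio pinned down, the budget gives q_1* = I/(p_1 + p_2·(q_2/q_1)) and q_2* = (q_2/q_1)·q_1*.
Numerically q_2/q_1 = 1.549193, so q_1* = 306/(2.4 + 4·1.549193) = 35.5948 and q_2* = 1.549193·35.5948 = 55.1431.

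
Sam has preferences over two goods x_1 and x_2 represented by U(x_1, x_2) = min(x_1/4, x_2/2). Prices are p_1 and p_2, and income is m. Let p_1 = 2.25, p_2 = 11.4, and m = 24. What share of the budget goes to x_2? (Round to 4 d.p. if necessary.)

share on x_2 = 0.717

With perfect complements, no substitution: consume in ratio x_1:x_2 = 4:2.
Budget: p_1·x_1 + p_2·(1/2)·x_1 = m, so (4·p_1 + 2·p_2)·x_1 = 4·m.
Demand: x_1*(p_1,p_2,m) = 4·m/(4·p_1 + 2·p_2), x_2* = 2·m/(4·p_1 + 2·p_2).
Here 4·2.25 + 2·11.4 = 31.8, giving x_1* = 3.0189 and x_2* = 1.5094.
Expenditure on x_2: 11.4·1.5094 = 17.2075; share = 0.717.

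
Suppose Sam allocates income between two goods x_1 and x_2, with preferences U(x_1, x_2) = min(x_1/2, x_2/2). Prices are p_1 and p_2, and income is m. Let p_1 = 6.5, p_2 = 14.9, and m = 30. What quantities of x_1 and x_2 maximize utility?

With perfect complements, no substitution: consume in ratio x_1:x_2 = 2:2.
Budget: p_1·x_1 + p_2·x_1 = m, so (2·p_1 + 2·p_2)·x_1 = 2·m.
Demand: x_1*(p_1,p_2,m) = 2·m/(2·p_1 + 2·p_2), x_2* = 2·m/(2·p_1 + 2·p_2).
Here 2·6.5 + 2·14.9 = 42.8, giving x_1* = 1.4019 and x_2* = 1.4019.

x_1* = 1.4019, x_2* = 1.4019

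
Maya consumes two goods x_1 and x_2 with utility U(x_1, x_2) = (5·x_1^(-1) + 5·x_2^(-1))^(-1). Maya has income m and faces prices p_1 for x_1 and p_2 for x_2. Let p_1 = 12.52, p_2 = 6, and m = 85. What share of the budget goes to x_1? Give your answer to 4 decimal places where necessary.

Numerically x_2/x_1 = 1.44453, so x_1* = 85/(12.52 + 6·1.44453) = 4.0119 and x_2* = 1.44453·4.0119 = 5.7953.
Expenditure on x_1: 12.52·4.0119 = 50.2285; share = 0.5909.

share on x_1 = 0.5909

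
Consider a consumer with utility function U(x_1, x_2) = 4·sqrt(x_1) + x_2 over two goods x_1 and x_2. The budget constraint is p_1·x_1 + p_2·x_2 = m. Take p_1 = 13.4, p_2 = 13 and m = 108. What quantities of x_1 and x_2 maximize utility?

Plugging in: x_1* = (2·13/13.4)² = 3.7648, x_2* = 4.4271.

x_1* = 3.7648, x_2* = 4.4271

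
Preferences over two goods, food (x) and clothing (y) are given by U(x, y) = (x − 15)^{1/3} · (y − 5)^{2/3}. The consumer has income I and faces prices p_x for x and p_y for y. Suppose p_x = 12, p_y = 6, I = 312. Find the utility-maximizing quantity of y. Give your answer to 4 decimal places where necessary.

y* = 16.3333

MRS = (1/2)·(y−5)/(x−15). Tangency with p_x/p_y gives y−5 = 2·(p_x/p_y)·(x−15).
After buying the subsistence bundle (15, 5), a share 1/3 of the remaining income goes to x: x* = 15 + 1/3·(I − 15p_x − 5p_y)/p_x.
Discretionary income = 312 − 15·12 − 5·6 = 102; y* = 5 + 2/3·102/6 = 16.3333.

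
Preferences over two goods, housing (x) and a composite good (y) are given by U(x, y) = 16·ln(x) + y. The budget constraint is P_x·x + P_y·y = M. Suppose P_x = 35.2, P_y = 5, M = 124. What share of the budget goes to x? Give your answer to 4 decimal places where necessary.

share on x = 0.6452

MU_x = 16/x, MU_y = 1. Tangency: 16/x = P_x/P_y.
So x*(P_x,P_y) = 16·P_y/P_x, independent of income; and y* = (M − 16·P_y)/P_y.
At the given prices: x* = 16·5/35.2 = 2.2727, and y* = 8.8.
Expenditure on x: 35.2·2.2727 = 80; share = 0.6452.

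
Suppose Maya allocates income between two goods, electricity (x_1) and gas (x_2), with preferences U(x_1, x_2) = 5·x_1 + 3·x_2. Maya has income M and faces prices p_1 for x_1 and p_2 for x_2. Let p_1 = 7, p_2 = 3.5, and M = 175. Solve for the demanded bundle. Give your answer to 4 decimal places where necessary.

x_1* = 0, x_2* = 50

Perfect substitutes: compare marginal utility per dollar. 5/p_1 vs 3/p_2 → 0.7143 vs 0.8571.
x_2 gives more utility per dollar, so spend all income on x_2: x_2* = M/p_2, x_1* = 0.
Numerically: x_1* = 0, x_2* = 50.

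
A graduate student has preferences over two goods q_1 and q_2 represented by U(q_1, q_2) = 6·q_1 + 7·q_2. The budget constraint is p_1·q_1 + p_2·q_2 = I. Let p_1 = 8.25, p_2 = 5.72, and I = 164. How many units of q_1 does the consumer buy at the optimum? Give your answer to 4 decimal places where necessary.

Linear utility — the consumer picks whichever good has higher MU/price: 6/8.25 = 0.7273 vs 7/5.72 = 1.2238.
q_2 gives more utility per dollar, so spend all income on q_2: q_2* = I/p_2, q_1* = 0.
Numerically: q_1* = 0, q_2* = 28.6713.

q_1* = 0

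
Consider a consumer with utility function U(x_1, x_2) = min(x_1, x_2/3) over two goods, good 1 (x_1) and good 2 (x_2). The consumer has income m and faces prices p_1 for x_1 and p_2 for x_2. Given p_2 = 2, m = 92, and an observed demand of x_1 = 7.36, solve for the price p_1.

p_1 = 6.5

Leontief preferences: the optimum is at the kink where x_1/1 = x_2/3, i.e. x_2 = 3·x_1.
Budget: p_1·x_1 + p_2·3·x_1 = m, so (p_1 + 3·p_2)·x_1 = m.
Demand: x_1*(p_1,p_2,m) = m/(p_1 + 3·p_2), x_2* = 3·m/(p_1 + 3·p_2).
Set x_1* = 7.36 in the demand function and solve for p_1: p_1 = 6.5.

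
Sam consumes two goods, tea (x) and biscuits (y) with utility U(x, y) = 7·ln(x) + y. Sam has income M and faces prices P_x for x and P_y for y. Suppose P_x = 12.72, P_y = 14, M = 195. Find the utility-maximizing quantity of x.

Set MRS = P_x/P_y: (7/x)/1 = P_x/P_y.
So x*(P_x,P_y) = 7·P_y/P_x, independent of income; and y* = (M − 7·P_y)/P_y.
At the given prices: x* = 7·14/12.72 = 7.7044.

x* = 7.7044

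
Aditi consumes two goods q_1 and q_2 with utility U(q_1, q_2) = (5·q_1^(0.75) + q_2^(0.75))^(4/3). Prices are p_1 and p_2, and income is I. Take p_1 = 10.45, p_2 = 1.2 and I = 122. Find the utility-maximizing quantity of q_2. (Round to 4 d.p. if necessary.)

q_2* = 52.2332

MRS = MU_q_1/MU_q_2 = 5·(q_2/q_1)^(0.25). Set equal to p_1/p_2.
Hence q_2/q_1 = ((1/5)·p_1/p_2)^(1/(0.25)), i.e. raised to the 4 power.
Substitute q_2 = (q_2/q_1)·q_1 into the budget: q_1* = I/(p_1 + p_2·(q_2/q_1)).
Numerically q_2/q_1 = 9.201532, so q_1* = 122/(10.45 + 1.2·9.201532) = 5.6766 and q_2* = 9.201532·5.6766 = 52.2332.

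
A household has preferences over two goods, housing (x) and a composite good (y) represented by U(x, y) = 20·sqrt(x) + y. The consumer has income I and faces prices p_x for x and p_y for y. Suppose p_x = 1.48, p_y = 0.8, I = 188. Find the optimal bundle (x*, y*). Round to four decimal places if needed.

Set MRS = p_x/p_y: 10·x^(−1/2) = p_x/p_y.
Thus x* = (10·p_y/p_x)² — independent of I — with the rest of income spent on y.
Plugging in: x* = (10·0.8/1.48)² = 29.2184, y* = 180.9459.

x* = 29.2184, y* = 180.9459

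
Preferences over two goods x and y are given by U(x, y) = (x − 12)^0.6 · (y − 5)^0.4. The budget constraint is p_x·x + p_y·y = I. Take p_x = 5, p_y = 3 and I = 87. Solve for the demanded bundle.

x* = 13.44, y* = 6.6

MRS = (3/2)·(y−5)/(x−12). Tangency with p_x/p_y gives y−5 = (2/3)·(p_x/p_y)·(x−12).
After buying the subsistence bundle (12, 5), a share 0.6 of the remaining income goes to x: x* = 12 + 0.6·(I − 12p_x − 5p_y)/p_x.
Discretionary income = 87 − 12·5 − 5·3 = 12; x* = 12 + 0.6·12/5 = 13.44; y* = 5 + 0.4·12/3 = 6.6.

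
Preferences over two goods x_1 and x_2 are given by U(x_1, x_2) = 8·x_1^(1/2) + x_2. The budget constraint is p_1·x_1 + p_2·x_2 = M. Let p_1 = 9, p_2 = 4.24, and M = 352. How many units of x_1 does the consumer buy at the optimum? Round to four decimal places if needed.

Set MRS = p_1/p_2: 4·x_1^(−1/2) = p_1/p_2.
Solve: √x_1 = 4·p_2/p_1, so x_1*(p_1,p_2) = (4·p_2/p_1)², and x_2* = (M − p_1·x_1*)/p_2.
Plugging in: x_1* = (4·4.24/9)² = 3.5511.

x_1* = 3.5511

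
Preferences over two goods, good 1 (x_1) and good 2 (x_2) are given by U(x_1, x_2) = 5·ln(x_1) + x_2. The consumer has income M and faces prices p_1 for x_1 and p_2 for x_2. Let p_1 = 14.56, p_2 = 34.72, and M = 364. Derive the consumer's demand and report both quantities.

x_1* = 11.9231, x_2* = 5.4839

At the given prices: x_1* = 5·34.72/14.56 = 11.9231, and x_2* = 5.4839.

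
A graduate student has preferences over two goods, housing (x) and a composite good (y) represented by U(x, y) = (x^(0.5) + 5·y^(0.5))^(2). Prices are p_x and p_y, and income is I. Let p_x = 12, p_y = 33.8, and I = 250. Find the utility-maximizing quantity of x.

x* = 2.1095

With the ratio pinned down, the budget gives x* = I/(p_x + p_y·(y/x)) and y* = (y/x)·x*.
Numerically y/x = 3.15115, so x* = 250/(12 + 33.8·3.15115) = 2.1095.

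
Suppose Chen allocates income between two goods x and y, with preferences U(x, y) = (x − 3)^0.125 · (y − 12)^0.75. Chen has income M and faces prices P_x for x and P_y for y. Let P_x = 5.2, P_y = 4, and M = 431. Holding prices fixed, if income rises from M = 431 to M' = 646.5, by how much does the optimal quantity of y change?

Δy* = 46.1786

Let x' = x−3, y' = y−12. MRS = (1/6)·y'/x' = P_x/P_y.
After buying the subsistence bundle (3, 12), a share 1/7 of the remaining income goes to x: x* = 3 + 1/7·(M − 3P_x − 12P_y)/P_x.
Discretionary income = 431 − 3·5.2 − 12·4 = 367.4; y* = 12 + 6/7·367.4/4 = 90.7286.
At M' = 646.5: y* = 136.9071. Change: 136.9071 − 90.7286 = 46.1786.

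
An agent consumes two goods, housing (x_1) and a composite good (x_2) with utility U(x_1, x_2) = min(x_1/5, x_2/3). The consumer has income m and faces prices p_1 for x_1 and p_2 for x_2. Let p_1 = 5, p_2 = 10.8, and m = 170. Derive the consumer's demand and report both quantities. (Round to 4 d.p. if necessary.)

x_1* = 14.8084, x_2* = 8.885

With perfect complements, no substitution: consume in ratio x_1:x_2 = 5:3.
Budget: p_1·x_1 + p_2·(3/5)·x_1 = m, so (5·p_1 + 3·p_2)·x_1 = 5·m.
Demand: x_1*(p_1,p_2,m) = 5·m/(5·p_1 + 3·p_2), x_2* = 3·m/(5·p_1 + 3·p_2).
Here 5·5 + 3·10.8 = 57.4, giving x_1* = 14.8084 and x_2* = 8.885.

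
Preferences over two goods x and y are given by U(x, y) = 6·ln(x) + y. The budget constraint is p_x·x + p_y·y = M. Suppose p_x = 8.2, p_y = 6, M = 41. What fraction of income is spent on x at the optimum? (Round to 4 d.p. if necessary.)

So x*(p_x,p_y) = 6·p_y/p_x, independent of income; and y* = (M − 6·p_y)/p_y.
At the given prices: x* = 6·6/8.2 = 4.3902, and y* = 0.8333.
Expenditure on x: 8.2·4.3902 = 36; share = 0.878.

share on x = 0.878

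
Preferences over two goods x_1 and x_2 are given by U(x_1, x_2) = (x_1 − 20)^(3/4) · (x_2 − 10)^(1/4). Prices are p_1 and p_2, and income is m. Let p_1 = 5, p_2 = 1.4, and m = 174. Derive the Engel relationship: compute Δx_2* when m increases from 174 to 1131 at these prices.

This is Cobb-Douglas in (x_1−20, x_2−10): tangency gives 0.75·p_2·(x_2−10) = 0.25·p_1·(x_1−20).
After buying the subsistence bundle (20, 10), a share 0.75 of the remaining income goes to x_1: x_1* = 20 + 0.75·(m − 20p_1 − 10p_2)/p_1.
Discretionary income = 174 − 20·5 − 10·1.4 = 60; x_2* = 10 + 0.25·60/1.4 = 20.7143.
At m' = 1131: x_2* = 191.6071. Change: 191.6071 − 20.7143 = 170.8929.

Δx_2* = 170.8929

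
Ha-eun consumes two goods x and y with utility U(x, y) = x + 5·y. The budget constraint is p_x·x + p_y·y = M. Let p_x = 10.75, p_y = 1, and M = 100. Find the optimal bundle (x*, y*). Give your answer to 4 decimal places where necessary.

Linear utility — the consumer picks whichever good has higher MU/price: 1/10.75 = 0.093 vs 5/1 = 5.
y gives more utility per dollar, so spend all income on y: y* = M/p_y, x* = 0.
Numerically: x* = 0, y* = 100.

x* = 0, y* = 100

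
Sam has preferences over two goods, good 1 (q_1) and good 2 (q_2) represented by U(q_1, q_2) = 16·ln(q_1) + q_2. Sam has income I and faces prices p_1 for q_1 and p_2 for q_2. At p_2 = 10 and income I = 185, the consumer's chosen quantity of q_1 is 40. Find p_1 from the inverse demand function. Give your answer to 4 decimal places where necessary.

p_1 = 4

MU_q_1 = 16/q_1, MU_q_2 = 1. Tangency: 16/q_1 = p_1/p_2.
So q_1*(p_1,p_2) = 16·p_2/p_1, independent of income; and q_2* = (I − 16·p_2)/p_2.
Set q_1* = 40 in the demand function and solve for p_1: p_1 = 4.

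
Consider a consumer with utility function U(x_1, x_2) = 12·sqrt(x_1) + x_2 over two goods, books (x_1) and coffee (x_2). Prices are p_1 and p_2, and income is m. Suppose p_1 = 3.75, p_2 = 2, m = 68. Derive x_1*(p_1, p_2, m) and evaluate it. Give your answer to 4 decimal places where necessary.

x_1* = 10.24

Set MRS = p_1/p_2: 6·x_1^(−1/2) = p_1/p_2.
Thus x_1* = (6·p_2/p_1)² — independent of m — with the rest of income spent on x_2.
Plugging in: x_1* = (6·2/3.75)² = 10.24.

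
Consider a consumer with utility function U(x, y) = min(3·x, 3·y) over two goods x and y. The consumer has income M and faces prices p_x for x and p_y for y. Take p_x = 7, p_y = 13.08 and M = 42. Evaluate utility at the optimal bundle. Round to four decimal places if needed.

With perfect complements, no substitution: consume in ratio x:y = 3:3.
Budget: p_x·x + p_y·x = M, so (3·p_x + 3·p_y)·x = 3·M.
Demand: x*(p_x,p_y,M) = 3·M/(3·p_x + 3·p_y), y* = 3·M/(3·p_x + 3·p_y).
Here 3·7 + 3·13.08 = 60.24, giving x* = 2.0916 and y* = 2.0916.
Utility at the optimum: U(2.0916, 2.0916) = 6.2749.

V = 6.2749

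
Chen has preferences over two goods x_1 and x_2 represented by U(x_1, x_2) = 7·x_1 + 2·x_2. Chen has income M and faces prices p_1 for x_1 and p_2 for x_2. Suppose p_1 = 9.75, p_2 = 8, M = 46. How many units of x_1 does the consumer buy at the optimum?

Linear utility — the consumer picks whichever good has higher MU/price: 7/9.75 = 0.7179 vs 2/8 = 0.25.
x_1 gives more utility per dollar, so spend all income on x_1: x_1* = M/p_1, x_2* = 0.
Numerically: x_1* = 4.7179, x_2* = 0.

x_1* = 4.7179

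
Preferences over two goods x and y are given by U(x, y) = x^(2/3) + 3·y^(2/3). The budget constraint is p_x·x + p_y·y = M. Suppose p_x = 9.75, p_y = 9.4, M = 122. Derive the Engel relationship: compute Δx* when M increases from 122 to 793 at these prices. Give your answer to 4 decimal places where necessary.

Δx* = 2.2903

MU_x ∝ x^(-1/3), MU_y ∝ 3·y^(-1/3), so MRS = (1/3)·(y/x)^(1/3) = p_x/p_y.
Hence y/x = (3·p_x/p_y)^(1/(1/3)), i.e. raised to the 3 power.
Substitute y = (y/x)·x into the budget: x* = M/(p_x + p_y·(y/x)).
Numerically y/x = 30.129647, so x* = 122/(9.75 + 9.4·30.129647) = 0.4164.
At M' = 793: x* = 2.7068. Change: 2.7068 − 0.4164 = 2.2903.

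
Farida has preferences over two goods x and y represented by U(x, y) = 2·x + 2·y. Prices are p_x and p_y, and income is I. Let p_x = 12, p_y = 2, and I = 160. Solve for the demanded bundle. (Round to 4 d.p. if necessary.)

x* = 0, y* = 80

Perfect substitutes: compare marginal utility per dollar. 2/p_x vs 2/p_y → 0.1667 vs 1.
y gives more utility per dollar, so spend all income on y: y* = I/p_y, x* = 0.
Numerically: x* = 0, y* = 80.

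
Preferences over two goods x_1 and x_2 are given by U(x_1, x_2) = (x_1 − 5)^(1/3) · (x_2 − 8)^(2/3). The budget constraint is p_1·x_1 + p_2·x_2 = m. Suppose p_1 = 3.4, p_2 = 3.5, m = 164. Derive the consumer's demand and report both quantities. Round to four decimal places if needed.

After buying the subsistence bundle (5, 8), a share 1/3 of the remaining income goes to x_1: x_1* = 5 + 1/3·(m − 5p_1 − 8p_2)/p_1.
Discretionary income = 164 − 5·3.4 − 8·3.5 = 119; x_1* = 5 + 1/3·119/3.4 = 16.6667; x_2* = 8 + 2/3·119/3.5 = 30.6667.

x_1* = 16.6667, x_2* = 30.6667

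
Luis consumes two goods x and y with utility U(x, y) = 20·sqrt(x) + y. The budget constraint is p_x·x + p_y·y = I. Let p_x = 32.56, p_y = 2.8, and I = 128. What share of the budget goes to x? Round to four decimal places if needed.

MU_x = 10/√x, MU_y = 1. Tangency: 10/√x = p_x/p_y.
Thus x* = (10·p_y/p_x)² — independent of I — with the rest of income spent on y.
Plugging in: x* = (10·2.8/32.56)² = 0.7395, y* = 37.1148.
Expenditure on x: 32.56·0.7395 = 24.0786; share = 0.1881.

share on x = 0.1881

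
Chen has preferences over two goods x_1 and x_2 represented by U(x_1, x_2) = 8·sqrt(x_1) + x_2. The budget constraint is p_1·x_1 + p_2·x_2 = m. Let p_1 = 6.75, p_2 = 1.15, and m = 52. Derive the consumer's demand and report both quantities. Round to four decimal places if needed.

x_1* = 0.4644, x_2* = 42.4915

Solve: √x_1 = 4·p_2/p_1, so x_1*(p_1,p_2) = (4·p_2/p_1)², and x_2* = (m − p_1·x_1*)/p_2.
Plugging in: x_1* = (4·1.15/6.75)² = 0.4644, x_2* = 42.4915.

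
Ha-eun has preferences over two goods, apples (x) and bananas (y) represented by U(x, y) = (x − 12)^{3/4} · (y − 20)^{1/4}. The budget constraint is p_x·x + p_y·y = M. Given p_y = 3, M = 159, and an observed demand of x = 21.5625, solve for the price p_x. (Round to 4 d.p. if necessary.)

p_x = 4

This is Cobb-Douglas in (x−12, y−20): tangency gives 0.75·p_y·(y−20) = 0.25·p_x·(x−12).
After buying the subsistence bundle (12, 20), a share 0.75 of the remaining income goes to x: x* = 12 + 0.75·(M − 12p_x − 20p_y)/p_x.
Set x* = 21.5625 in the demand function and solve for p_x: p_x = 4.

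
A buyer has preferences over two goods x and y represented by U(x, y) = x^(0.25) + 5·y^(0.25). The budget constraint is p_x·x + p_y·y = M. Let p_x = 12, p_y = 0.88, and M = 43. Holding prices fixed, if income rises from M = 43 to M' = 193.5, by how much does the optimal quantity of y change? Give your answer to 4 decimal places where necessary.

From the CES first-order condition, (1/5)·(y/x)^(0.75) = p_x/p_y.
Solve for the ratio: y/x = [5·p_x/p_y]^(4/3).
With the ratio pinned down, the budget gives x* = M/(p_x + p_y·(y/x)) and y* = (y/x)·x*.
Numerically y/x = 278.54248, so x* = 43/(12 + 0.88·278.54248) = 0.1672 and y* = 278.54248·0.1672 = 46.5831.
At M' = 193.5: y* = 209.624. Change: 209.624 − 46.5831 = 163.0409.

Δy* = 163.0409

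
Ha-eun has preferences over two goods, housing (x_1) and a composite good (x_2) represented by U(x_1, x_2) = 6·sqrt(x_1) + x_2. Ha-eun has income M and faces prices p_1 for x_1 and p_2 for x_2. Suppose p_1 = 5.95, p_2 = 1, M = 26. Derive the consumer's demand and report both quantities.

MU_x_1 = 3/√x_1, MU_x_2 = 1. Tangency: 3/√x_1 = p_1/p_2.
Thus x_1* = (3·p_2/p_1)² — independent of M — with the rest of income spent on x_2.
Plugging in: x_1* = (3·1/5.95)² = 0.2542, x_2* = 24.4874.

x_1* = 0.2542, x_2* = 24.4874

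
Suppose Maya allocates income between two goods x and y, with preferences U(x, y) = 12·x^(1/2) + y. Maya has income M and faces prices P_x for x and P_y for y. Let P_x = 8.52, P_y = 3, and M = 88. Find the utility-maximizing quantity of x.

Thus x* = (6·P_y/P_x)² — independent of M — with the rest of income spent on y.
Plugging in: x* = (6·3/8.52)² = 4.4634.

x* = 4.4634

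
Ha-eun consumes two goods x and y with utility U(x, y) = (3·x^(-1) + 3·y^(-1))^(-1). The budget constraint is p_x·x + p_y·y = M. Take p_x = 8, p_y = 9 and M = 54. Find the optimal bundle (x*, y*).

MRS = MU_x/MU_y = (y/x)^(2). Set equal to p_x/p_y.
Hence y/x = (p_x/p_y)^(1/(2)), i.e. raised to the 0.5 power.
With the ratio pinned down, the budget gives x* = M/(p_x + p_y·(y/x)) and y* = (y/x)·x*.
Numerically y/x = 0.942809, so x* = 54/(8 + 9·0.942809) = 3.2756 and y* = 0.942809·3.2756 = 3.0883.

x* = 3.2756, y* = 3.0883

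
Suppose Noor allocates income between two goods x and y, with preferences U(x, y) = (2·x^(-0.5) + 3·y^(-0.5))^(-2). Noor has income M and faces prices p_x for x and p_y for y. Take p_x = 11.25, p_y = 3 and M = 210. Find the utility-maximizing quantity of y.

From the CES first-order condition, (2/3)·(y/x)^(1.5) = p_x/p_y.
Solve for the ratio: y/x = [(3/2)·p_x/p_y]^(2/3).
Substitute y = (y/x)·x into the budget: x* = M/(p_x + p_y·(y/x)).
Numerically y/x = 3.162872, so x* = 210/(11.25 + 3·3.162872) = 10.126 and y* = 3.162872·10.126 = 32.0274.

y* = 32.0274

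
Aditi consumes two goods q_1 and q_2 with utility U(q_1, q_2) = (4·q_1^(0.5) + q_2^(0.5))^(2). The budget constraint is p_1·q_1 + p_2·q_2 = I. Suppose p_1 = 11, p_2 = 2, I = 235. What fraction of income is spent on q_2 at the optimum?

share on q_2 = 0.2558

MU_q_1 ∝ 4·q_1^(-0.5), MU_q_2 ∝ q_2^(-0.5), so MRS = 4·(q_2/q_1)^(0.5) = p_1/p_2.
Solve for the ratio: q_2/q_1 = [(1/4)·p_1/p_2]^(2).
With the ratio pinned down, the budget gives q_1* = I/(p_1 + p_2·(q_2/q_1)) and q_2* = (q_2/q_1)·q_1*.
Numerically q_2/q_1 = 1.890625, so q_1* = 235/(11 + 2·1.890625) = 15.8985 and q_2* = 1.890625·15.8985 = 30.0581.
Expenditure on q_2: 2·30.0581 = 60.1163; share = 0.2558.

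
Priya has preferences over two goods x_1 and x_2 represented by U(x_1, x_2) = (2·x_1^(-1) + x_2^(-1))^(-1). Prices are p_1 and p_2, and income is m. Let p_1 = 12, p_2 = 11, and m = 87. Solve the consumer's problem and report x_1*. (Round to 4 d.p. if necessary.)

x_1* = 4.3232

MU_x_1 ∝ 2·x_1^(-2), MU_x_2 ∝ x_2^(-2), so MRS = 2·(x_2/x_1)^(2) = p_1/p_2.
Solve for the ratio: x_2/x_1 = [(1/2)·p_1/p_2]^(0.5).
Substitute x_2 = (x_2/x_1)·x_1 into the budget: x_1* = m/(p_1 + p_2·(x_2/x_1)).
Numerically x_2/x_1 = 0.738549, so x_1* = 87/(12 + 11·0.738549) = 4.3232.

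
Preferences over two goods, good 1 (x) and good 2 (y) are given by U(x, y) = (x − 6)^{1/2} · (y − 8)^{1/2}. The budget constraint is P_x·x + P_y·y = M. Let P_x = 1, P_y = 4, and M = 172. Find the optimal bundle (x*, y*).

x* = 73, y* = 24.75

MRS = (y−8)/(x−6). Tangency with P_x/P_y gives y−8 = (P_x/P_y)·(x−6).
After buying the subsistence bundle (6, 8), a share 0.5 of the remaining income goes to x: x* = 6 + 0.5·(M − 6P_x − 8P_y)/P_x.
Discretionary income = 172 − 6·1 − 8·4 = 134; x* = 6 + 0.5·134/1 = 73; y* = 8 + 0.5·134/4 = 24.75.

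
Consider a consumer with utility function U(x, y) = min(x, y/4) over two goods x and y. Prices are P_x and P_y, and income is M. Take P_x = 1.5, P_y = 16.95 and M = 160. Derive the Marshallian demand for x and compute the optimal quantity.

Leontief preferences: the optimum is at the kink where x/1 = y/4, i.e. y = 4·x.
Budget: P_x·x + P_y·4·x = M, so (P_x + 4·P_y)·x = M.
Demand: x*(P_x,P_y,M) = M/(P_x + 4·P_y), y* = 4·M/(P_x + 4·P_y).
Here 1.5 + 4·16.95 = 69.3, giving x* = 2.3088.

x* = 2.3088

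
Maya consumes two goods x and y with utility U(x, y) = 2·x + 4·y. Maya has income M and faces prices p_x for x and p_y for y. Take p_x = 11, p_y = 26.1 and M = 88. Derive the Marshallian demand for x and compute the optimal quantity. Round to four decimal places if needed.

Numerically: x* = 8, y* = 0.

x* = 8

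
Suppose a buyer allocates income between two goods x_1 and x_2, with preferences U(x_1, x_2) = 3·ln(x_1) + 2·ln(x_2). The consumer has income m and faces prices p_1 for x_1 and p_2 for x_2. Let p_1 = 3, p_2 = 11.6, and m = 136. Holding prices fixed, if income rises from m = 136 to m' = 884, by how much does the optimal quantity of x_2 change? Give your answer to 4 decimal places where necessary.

The MRS is (3/2)·x_2/x_1. Set MRS = p_1/p_2.
So 3·p_2·x_2 = 2·p_1·x_1; combined with the budget, a share 0.6 of income goes to x_1.
Demand: x_1*(p_1,p_2,m) = 0.6·m/p_1 and x_2* = 0.4·m/p_2.
At p_1=3, p_2=11.6, m=136: x_2* = 0.4·136/11.6 = 4.6897.
At m' = 884: x_2* = 30.4828. Change: 30.4828 − 4.6897 = 25.7931.

Δx_2* = 25.7931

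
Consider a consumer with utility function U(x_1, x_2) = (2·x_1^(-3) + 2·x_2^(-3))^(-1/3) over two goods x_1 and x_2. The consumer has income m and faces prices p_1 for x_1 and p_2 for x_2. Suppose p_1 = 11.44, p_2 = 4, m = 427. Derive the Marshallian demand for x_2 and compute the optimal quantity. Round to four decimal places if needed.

x_2* = 33.3672

MU_x_1 ∝ 2·x_1^(-4), MU_x_2 ∝ 2·x_2^(-4), so MRS = (x_2/x_1)^(4) = p_1/p_2.
Hence x_2/x_1 = (p_1/p_2)^(1/(4)), i.e. raised to the 0.25 power.
With the ratio pinned down, the budget gives x_1* = m/(p_1 + p_2·(x_2/x_1)) and x_2* = (x_2/x_1)·x_1*.
Numerically x_2/x_1 = 1.300444, so x_1* = 427/(11.44 + 4·1.300444) = 25.6583 and x_2* = 1.300444·25.6583 = 33.3672.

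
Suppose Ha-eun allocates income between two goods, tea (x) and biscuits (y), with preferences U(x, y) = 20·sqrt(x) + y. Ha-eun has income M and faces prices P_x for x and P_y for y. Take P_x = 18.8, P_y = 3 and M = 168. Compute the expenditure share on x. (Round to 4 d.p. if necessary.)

share on x = 0.285

Set MRS = P_x/P_y: 10·x^(−1/2) = P_x/P_y.
Thus x* = (10·P_y/P_x)² — independent of M — with the rest of income spent on y.
Plugging in: x* = (10·3/18.8)² = 2.5464, y* = 40.0426.
Expenditure on x: 18.8·2.5464 = 47.8723; share = 0.285.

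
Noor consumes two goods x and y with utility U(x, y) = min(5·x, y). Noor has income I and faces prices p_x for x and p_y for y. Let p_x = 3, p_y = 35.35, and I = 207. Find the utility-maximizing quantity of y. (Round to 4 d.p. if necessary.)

Leontief preferences: the optimum is at the kink where x/1 = y/5, i.e. y = 5·x.
Budget: p_x·x + p_y·5·x = I, so (p_x + 5·p_y)·x = I.
Demand: x*(p_x,p_y,I) = I/(p_x + 5·p_y), y* = 5·I/(p_x + 5·p_y).
Here 3 + 5·35.35 = 179.75, giving y* = 5.758.

y* = 5.758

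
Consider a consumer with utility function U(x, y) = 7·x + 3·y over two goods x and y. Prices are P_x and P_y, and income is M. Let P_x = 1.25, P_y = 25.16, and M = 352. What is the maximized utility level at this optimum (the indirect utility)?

Linear utility — the consumer picks whichever good has higher MU/price: 7/1.25 = 5.6 vs 3/25.16 = 0.1192.
x gives more utility per dollar, so spend all income on x: x* = M/P_x, y* = 0.
Numerically: x* = 281.6, y* = 0.
Utility at the optimum: U(281.6, 0) = 1971.2.

V = 1971.2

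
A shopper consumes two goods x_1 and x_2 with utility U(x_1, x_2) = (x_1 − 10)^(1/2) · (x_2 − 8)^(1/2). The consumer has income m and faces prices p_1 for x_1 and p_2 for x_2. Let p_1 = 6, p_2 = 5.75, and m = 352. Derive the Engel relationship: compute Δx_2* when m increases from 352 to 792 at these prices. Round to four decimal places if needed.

Δx_2* = 38.2609

Let x_1' = x_1−10, x_2' = x_2−8. MRS = x_2'/x_1' = p_1/p_2.
Substituting into the budget: x_1* = 10 + 0.5·(m − 10·p_1 − 8·p_2)/p_1, and x_2* = 8 + 0.5·(…)/p_2.
Discretionary income = 352 − 10·6 − 8·5.75 = 246; x_2* = 8 + 0.5·246/5.75 = 29.3913.
At m' = 792: x_2* = 67.6522. Change: 67.6522 − 29.3913 = 38.2609.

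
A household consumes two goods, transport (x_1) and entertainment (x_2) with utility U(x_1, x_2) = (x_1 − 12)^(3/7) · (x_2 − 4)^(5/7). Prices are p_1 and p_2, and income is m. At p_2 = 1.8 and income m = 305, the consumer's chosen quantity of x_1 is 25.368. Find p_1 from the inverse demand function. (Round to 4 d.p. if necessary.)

p_1 = 6.25

Let x_1' = x_1−12, x_2' = x_2−4. MRS = (3/5)·x_2'/x_1' = p_1/p_2.
Substituting into the budget: x_1* = 12 + 0.375·(m − 12·p_1 − 4·p_2)/p_1, and x_2* = 4 + 0.625·(…)/p_2.
Set x_1* = 25.368 in the demand function and solve for p_1: p_1 = 6.25.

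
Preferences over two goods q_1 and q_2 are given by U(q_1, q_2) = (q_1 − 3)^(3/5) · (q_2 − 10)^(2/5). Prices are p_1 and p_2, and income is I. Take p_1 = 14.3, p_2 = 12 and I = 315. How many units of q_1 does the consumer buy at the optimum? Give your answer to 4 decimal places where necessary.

Let q_1' = q_1−3, q_2' = q_2−10. MRS = (3/2)·q_2'/q_1' = p_1/p_2.
After buying the subsistence bundle (3, 10), a share 0.6 of the remaining income goes to q_1: q_1* = 3 + 0.6·(I − 3p_1 − 10p_2)/p_1.
Discretionary income = 315 − 3·14.3 − 10·12 = 152.1; q_1* = 3 + 0.6·152.1/14.3 = 9.3818.

q_1* = 9.3818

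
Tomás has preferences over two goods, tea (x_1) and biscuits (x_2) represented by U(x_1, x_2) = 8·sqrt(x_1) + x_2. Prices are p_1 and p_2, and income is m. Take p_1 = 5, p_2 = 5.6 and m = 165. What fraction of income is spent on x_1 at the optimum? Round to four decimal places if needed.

Utility is quasi-linear in x_2; the FOC for x_1 is 4/√x_1 = p_1/p_2.
Thus x_1* = (4·p_2/p_1)² — independent of m — with the rest of income spent on x_2.
Plugging in: x_1* = (4·5.6/5)² = 20.0704, x_2* = 11.5443.
Expenditure on x_1: 5·20.0704 = 100.352; share = 0.6082.

share on x_1 = 0.6082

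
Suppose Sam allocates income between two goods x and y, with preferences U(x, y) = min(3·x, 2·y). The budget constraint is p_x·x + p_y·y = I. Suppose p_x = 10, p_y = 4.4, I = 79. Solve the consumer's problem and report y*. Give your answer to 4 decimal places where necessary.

With perfect complements, no substitution: consume in ratio x:y = 2:3.
Budget: p_x·x + p_y·(3/2)·x = I, so (2·p_x + 3·p_y)·x = 2·I.
Demand: x*(p_x,p_y,I) = 2·I/(2·p_x + 3·p_y), y* = 3·I/(2·p_x + 3·p_y).
Here 2·10 + 3·4.4 = 33.2, giving y* = 7.1386.

y* = 7.1386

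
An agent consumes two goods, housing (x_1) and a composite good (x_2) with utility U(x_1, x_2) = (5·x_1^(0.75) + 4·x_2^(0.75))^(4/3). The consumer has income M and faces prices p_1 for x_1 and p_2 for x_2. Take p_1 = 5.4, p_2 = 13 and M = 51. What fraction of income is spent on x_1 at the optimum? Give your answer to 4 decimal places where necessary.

From the CES first-order condition, (5/4)·(x_2/x_1)^(0.25) = p_1/p_2.
Solve for the ratio: x_2/x_1 = [(4/5)·p_1/p_2]^(4).
Substitute x_2 = (x_2/x_1)·x_1 into the budget: x_1* = M/(p_1 + p_2·(x_2/x_1)).
Numerically x_2/x_1 = 0.012194, so x_1* = 51/(5.4 + 13·0.012194) = 9.1751 and x_2* = 0.012194·9.1751 = 0.1119.
Expenditure on x_1: 5.4·9.1751 = 49.5455; share = 0.9715.

share on x_1 = 0.9715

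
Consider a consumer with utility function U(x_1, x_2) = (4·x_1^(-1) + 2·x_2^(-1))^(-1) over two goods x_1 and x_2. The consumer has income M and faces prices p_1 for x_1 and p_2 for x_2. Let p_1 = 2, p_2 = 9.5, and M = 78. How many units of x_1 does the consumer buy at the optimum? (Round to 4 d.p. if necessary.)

MRS = MU_x_1/MU_x_2 = 2·(x_2/x_1)^(2). Set equal to p_1/p_2.
Hence x_2/x_1 = ((1/2)·p_1/p_2)^(1/(2)), i.e. raised to the 0.5 power.
With the ratio pinned down, the budget gives x_1* = M/(p_1 + p_2·(x_2/x_1)) and x_2* = (x_2/x_1)·x_1*.
Numerically x_2/x_1 = 0.324443, so x_1* = 78/(2 + 9.5·0.324443) = 15.3477.

x_1* = 15.3477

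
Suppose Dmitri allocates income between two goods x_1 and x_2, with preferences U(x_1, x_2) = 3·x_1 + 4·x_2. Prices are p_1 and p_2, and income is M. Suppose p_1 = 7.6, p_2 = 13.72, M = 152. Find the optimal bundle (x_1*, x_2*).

Perfect substitutes: compare marginal utility per dollar. 3/p_1 vs 4/p_2 → 0.3947 vs 0.2915.
x_1 gives more utility per dollar, so spend all income on x_1: x_1* = M/p_1, x_2* = 0.
Numerically: x_1* = 20, x_2* = 0.

x_1* = 20, x_2* = 0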